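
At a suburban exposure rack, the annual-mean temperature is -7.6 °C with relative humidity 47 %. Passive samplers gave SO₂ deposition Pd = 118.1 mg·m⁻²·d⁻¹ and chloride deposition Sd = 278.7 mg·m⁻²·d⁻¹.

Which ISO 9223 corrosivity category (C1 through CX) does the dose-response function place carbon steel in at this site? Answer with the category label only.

C2

carbon steel: T≤10 °C ⇒ hinge +0.150·(-7.6−10) = -2.6400
  SO₂ term: 1.77·118.1^0.52·exp(0.02·47-2.6400) = 3.866
  Sd branch = 0.102·Sd^0.62·e^(0.033·RH+0.04·T) = 11.65 μm/a
  r_corr = 3.866 + 11.65 = 15.51 μm/a
Category bounds: 1.3…25 μm/a bracket r_corr ⇒ C2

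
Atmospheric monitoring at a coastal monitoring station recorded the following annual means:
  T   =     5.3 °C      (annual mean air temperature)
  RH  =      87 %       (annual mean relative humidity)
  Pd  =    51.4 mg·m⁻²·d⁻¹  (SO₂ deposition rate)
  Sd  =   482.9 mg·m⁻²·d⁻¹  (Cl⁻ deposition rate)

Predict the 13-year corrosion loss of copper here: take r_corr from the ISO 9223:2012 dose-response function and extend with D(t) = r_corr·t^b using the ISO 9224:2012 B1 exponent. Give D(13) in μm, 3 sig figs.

D(13) = 16.6 μm

copper: f(T) = +0.126·(T−10) [T≤10 °C] = -0.5922
  sulphur-dioxide contribution → 1.384 μm/a
  chloride contribution → 1.616 μm/a
  ⇒ r_corr(copper) = 3 μm/a
Long-term exponent b (ISO 9224 Table 2, B1) = 0.667
  D(13) = 3 × 13^0.667 = 3 × 5.534 = 16.6 μm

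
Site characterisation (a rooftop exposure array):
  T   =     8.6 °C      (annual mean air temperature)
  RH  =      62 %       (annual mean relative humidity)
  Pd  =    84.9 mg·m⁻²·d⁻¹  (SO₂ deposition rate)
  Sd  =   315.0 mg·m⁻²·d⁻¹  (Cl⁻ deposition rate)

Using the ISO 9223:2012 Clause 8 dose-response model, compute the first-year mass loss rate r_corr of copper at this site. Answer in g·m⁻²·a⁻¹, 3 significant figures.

r_corr = 11.1 g·m⁻²·a⁻¹

copper: T≤10 °C ⇒ hinge +0.126·(8.6−10) = -0.1764
  Pd branch = 0.0053·Pd^0.26·e^(0.059·RH+f) = 0.5468 μm/a
  Cl⁻ term: 0.01025·315.0^0.27·exp(0.036·62+0.049·8.6) = 0.6881
  sum: 0.5468 + 0.6881 → r_corr = 1.235 μm/a
Convert to mass loss: 1.235 μm/a × 8.96 g/cm³ = 11.06 g·m⁻²·a⁻¹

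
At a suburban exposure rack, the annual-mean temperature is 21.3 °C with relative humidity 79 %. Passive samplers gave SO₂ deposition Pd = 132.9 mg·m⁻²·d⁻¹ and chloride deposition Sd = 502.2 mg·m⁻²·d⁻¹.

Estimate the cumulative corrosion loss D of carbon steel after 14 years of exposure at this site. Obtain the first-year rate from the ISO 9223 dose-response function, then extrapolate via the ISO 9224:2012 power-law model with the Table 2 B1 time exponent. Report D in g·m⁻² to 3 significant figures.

carbon steel: f(T) = -0.054·(T−10) [T>10 °C] = -0.6102
  sulphur-dioxide contribution → 59.35 μm/a
  chloride contribution → 153.2 μm/a
  ⇒ r_corr(carbon steel) = 212.6 μm/a
Long-term exponent b (ISO 9224 Table 2, B1) = 0.523
  D(14) = 212.6 × 14^0.523 = 212.6 × 3.976 = 845.2 μm
  Mass loss = 845.2 μm × 7.85 g/cm³ = 6635 g·m⁻²

D(14) = 6.63e+03 g·m⁻²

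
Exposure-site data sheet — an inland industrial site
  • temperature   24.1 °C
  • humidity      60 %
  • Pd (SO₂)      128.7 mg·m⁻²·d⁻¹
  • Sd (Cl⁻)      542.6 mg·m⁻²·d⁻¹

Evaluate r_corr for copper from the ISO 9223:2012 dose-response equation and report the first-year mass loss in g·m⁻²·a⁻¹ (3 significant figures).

copper: temperature factor f = -0.080·(14.1) = -1.1280
  Pd branch = 0.0053·Pd^0.26·e^(0.059·RH+f) = 0.2091 μm/a
  Cl⁻ term: 0.01025·542.6^0.27·exp(0.036·60+0.049·24.1) = 1.585
  r_corr = 0.2091 + 1.585 = 1.794 μm/a
Convert to mass loss: 1.794 μm/a × 8.96 g/cm³ = 16.07 g·m⁻²·a⁻¹

r_corr = 16.1 g·m⁻²·a⁻¹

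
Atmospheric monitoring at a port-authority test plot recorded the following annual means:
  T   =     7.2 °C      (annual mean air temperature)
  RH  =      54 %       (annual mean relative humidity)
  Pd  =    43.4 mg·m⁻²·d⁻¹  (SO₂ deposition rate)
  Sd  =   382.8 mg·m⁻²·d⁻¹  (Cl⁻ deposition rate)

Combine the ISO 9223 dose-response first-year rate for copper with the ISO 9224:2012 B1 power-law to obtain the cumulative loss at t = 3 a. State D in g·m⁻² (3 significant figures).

D(3) = 13.9 g·m⁻²

copper: temperature factor f = +0.126·(-2.8) = -0.3528
  sulphur-dioxide contribution → 0.2401 μm/a
  chloride contribution → 0.5077 μm/a
  total first-year rate 0.7478 μm/a
ISO 9224: D(t) = r_corr · t^b with b = 0.667 (copper, B1)
  D(3) = 0.7478 × 3^0.667 = 0.7478 × 2.081 = 1.556 μm
  Mass loss = 1.556 μm × 8.96 g/cm³ = 13.94 g·m⁻²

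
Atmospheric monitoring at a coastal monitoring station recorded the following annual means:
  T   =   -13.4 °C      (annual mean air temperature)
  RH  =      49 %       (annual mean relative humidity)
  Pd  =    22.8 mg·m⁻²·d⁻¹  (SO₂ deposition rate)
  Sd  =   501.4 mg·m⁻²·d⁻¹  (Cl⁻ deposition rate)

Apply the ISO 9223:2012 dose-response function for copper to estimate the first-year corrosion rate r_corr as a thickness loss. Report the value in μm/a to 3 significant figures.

r_corr = 0.178 μm/a

copper: f(T) = +0.126·(T−10) [T≤10 °C] = -2.9484
  SO₂ term: 0.0053·22.8^0.26·exp(0.059·49-2.9484) = 0.01128
  Cl⁻ term: 0.01025·501.4^0.27·exp(0.036·49+0.049·-13.4) = 0.1662
  r_corr = 0.01128 + 0.1662 = 0.1775 μm/a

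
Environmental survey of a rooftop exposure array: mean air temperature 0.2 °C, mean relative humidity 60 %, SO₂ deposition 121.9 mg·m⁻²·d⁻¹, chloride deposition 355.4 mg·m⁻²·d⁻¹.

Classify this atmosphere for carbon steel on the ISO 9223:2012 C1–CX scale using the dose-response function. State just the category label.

C3

carbon steel: temperature factor f = +0.150·(-9.8) = -1.4700
  Pd branch = 1.77·Pd^0.52·e^(0.02·RH+f) = 16.42 μm/a
  Cl⁻ term: 0.102·355.4^0.62·exp(0.033·60+0.04·0.2) = 28.41
  sum: 16.42 + 28.41 → r_corr = 44.83 μm/a
Category bounds: 25…50 μm/a bracket r_corr ⇒ C3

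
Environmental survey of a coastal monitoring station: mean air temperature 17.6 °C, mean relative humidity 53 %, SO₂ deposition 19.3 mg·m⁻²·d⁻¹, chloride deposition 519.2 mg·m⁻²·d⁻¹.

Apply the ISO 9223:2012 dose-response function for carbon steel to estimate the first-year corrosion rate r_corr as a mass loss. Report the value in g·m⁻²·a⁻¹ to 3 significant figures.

r_corr = 573 g·m⁻²·a⁻¹

carbon steel: T>10 °C ⇒ hinge -0.054·(17.6−10) = -0.4104
  Pd branch = 1.77·Pd^0.52·e^(0.02·RH+f) = 15.8 μm/a
  Sd branch = 0.102·Sd^0.62·e^(0.033·RH+0.04·T) = 57.2 μm/a
  sum: 15.8 + 57.2 → r_corr = 73 μm/a
Convert to mass loss: 73 μm/a × 7.85 g/cm³ = 573.1 g·m⁻²·a⁻¹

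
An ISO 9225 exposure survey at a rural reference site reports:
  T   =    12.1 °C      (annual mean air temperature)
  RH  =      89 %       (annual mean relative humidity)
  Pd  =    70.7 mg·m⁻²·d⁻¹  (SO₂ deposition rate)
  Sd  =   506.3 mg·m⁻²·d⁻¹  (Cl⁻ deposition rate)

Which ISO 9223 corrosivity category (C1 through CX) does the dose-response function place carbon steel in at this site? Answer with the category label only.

carbon steel: T>10 °C ⇒ hinge -0.054·(12.1−10) = -0.1134
  sulphur-dioxide contribution → 85.8 μm/a
  chloride contribution → 148.3 μm/a
  total first-year rate 234.1 μm/a
234 μm/a falls in (200, 700] for carbon steel → category CX

CX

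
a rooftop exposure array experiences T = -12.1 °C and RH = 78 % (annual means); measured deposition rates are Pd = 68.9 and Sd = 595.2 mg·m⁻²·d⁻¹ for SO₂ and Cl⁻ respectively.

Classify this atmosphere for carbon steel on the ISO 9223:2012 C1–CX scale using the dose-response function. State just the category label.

C3

carbon steel: f(T) = +0.150·(T−10) [T≤10 °C] = -3.3150
  sulphur-dioxide contribution → 2.765 μm/a
  chloride contribution → 43.31 μm/a
  total first-year rate 46.07 μm/a
46.1 μm/a falls in (25, 50] for carbon steel → category C3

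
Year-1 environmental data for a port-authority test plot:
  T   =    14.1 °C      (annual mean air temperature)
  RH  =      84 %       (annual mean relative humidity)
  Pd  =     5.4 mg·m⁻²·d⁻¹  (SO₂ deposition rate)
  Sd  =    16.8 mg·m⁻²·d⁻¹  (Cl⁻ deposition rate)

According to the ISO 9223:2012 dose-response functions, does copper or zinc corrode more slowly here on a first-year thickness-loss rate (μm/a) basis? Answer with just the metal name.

zinc

copper: f(T) = -0.080·(T−10) [T>10 °C] = -0.3280
  sulphur-dioxide contribution → 0.8406 μm/a
  chloride contribution → 0.9014 μm/a
  total first-year rate 1.742 μm/a
zinc: f(T) = -0.071·(T−10) [T>10 °C] = -0.2911
  sulphur-dioxide contribution → 0.965 μm/a
  chloride contribution → 0.5673 μm/a
  total first-year rate 1.532 μm/a
Ordering by μm/a: copper (1.74) > zinc (1.53)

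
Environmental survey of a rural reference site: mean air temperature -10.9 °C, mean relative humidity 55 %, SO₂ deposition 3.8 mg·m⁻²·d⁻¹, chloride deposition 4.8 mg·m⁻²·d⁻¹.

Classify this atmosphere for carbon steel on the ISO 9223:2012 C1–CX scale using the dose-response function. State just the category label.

C2

carbon steel: temperature factor f = +0.150·(-20.9) = -3.1350
  sulphur-dioxide contribution → 0.4631 μm/a
  chloride contribution → 1.071 μm/a
  total first-year rate 1.534 μm/a
Category bounds: 1.3…25 μm/a bracket r_corr ⇒ C2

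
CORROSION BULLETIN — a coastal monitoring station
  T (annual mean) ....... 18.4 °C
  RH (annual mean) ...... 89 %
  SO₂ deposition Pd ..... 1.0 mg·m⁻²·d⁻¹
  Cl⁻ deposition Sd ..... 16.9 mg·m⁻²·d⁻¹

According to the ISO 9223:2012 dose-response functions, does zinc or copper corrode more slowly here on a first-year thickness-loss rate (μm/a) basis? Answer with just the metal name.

zinc: temperature factor f = -0.071·(8.4) = -0.5964
  SO₂ term: 0.0129·1.0^0.44·exp(0.046·89-0.5964) = 0.4262
  Sd branch = 0.0175·Sd^0.57·e^(0.008·RH+0.085·T) = 0.8539 μm/a
  r_corr = 0.4262 + 0.8539 = 1.28 μm/a
copper: T>10 °C ⇒ hinge -0.080·(18.4−10) = -0.6720
  SO₂ term: 0.0053·1.0^0.26·exp(0.059·89-0.6720) = 0.5163
  Cl⁻ term: 0.01025·16.9^0.27·exp(0.036·89+0.049·18.4) = 1.334
  sum: 0.5163 + 1.334 → r_corr = 1.851 μm/a
Ordering by μm/a: copper (1.85) > zinc (1.28)

zinc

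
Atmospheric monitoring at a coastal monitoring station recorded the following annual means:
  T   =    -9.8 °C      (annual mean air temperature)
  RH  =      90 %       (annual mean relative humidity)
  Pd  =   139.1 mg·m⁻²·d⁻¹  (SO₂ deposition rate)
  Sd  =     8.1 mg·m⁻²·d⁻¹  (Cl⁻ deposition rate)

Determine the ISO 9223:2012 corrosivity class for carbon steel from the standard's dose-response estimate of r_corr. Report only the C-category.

C2

carbon steel: temperature factor f = +0.150·(-19.8) = -2.9700
  Pd branch = 1.77·Pd^0.52·e^(0.02·RH+f) = 7.151 μm/a
  Cl⁻ term: 0.102·8.1^0.62·exp(0.033·90+0.04·-9.8) = 4.914
  r_corr = 7.151 + 4.914 = 12.07 μm/a
12.1 μm/a falls in (1.3, 25] for carbon steel → category C2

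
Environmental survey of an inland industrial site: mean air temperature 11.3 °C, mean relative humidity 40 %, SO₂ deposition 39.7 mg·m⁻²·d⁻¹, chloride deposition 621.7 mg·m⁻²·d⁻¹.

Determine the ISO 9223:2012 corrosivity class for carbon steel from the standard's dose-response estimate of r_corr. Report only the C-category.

C4

carbon steel: temperature factor f = -0.054·(1.3) = -0.0702
  Pd branch = 1.77·Pd^0.52·e^(0.02·RH+f) = 24.91 μm/a
  Cl⁻ term: 0.102·621.7^0.62·exp(0.033·40+0.04·11.3) = 32.37
  r_corr = 24.91 + 32.37 = 57.28 μm/a
57.3 μm/a falls in (50, 80] for carbon steel → category C4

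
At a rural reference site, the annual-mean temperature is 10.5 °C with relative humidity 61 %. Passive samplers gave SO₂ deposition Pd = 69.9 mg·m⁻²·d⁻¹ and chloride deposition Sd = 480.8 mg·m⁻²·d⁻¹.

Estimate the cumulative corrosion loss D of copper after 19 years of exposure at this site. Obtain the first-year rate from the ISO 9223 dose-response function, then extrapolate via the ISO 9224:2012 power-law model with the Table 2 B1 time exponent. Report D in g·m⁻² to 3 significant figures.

D(19) = 88.0 g·m⁻²

copper: T>10 °C ⇒ hinge -0.080·(10.5−10) = -0.0400
  SO₂ term: 0.0053·69.9^0.26·exp(0.059·61-0.0400) = 0.5617
  Sd branch = 0.01025·Sd^0.27·e^(0.036·RH+0.049·T) = 0.8166 μm/a
  r_corr = 0.5617 + 0.8166 = 1.378 μm/a
Long-term exponent b (ISO 9224 Table 2, B1) = 0.667
  D(19) = 1.378 × 19^0.667 = 1.378 × 7.127 = 9.824 μm
  Mass loss = 9.824 μm × 8.96 g/cm³ = 88.02 g·m⁻²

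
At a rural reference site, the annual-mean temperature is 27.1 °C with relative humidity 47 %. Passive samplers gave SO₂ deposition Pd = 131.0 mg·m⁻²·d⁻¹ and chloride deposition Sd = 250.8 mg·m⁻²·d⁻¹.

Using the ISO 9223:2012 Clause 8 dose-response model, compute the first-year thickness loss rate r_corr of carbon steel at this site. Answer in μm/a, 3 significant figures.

r_corr = 66.4 μm/a

carbon steel: f(T) = -0.054·(T−10) [T>10 °C] = -0.9234
  Pd branch = 1.77·Pd^0.52·e^(0.02·RH+f) = 22.71 μm/a
  Sd branch = 0.102·Sd^0.62·e^(0.033·RH+0.04·T) = 43.71 μm/a
  sum: 22.71 + 43.71 → r_corr = 66.41 μm/a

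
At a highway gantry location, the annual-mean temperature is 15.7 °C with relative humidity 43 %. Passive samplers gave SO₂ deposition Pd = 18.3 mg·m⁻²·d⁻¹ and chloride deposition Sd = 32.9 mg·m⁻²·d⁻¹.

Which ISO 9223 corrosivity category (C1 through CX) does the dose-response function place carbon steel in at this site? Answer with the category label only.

C2

carbon steel: T>10 °C ⇒ hinge -0.054·(15.7−10) = -0.3078
  SO₂ term: 1.77·18.3^0.52·exp(0.02·43-0.3078) = 13.94
  Cl⁻ term: 0.102·32.9^0.62·exp(0.033·43+0.04·15.7) = 6.891
  r_corr = 13.94 + 6.891 = 20.83 μm/a
20.8 μm/a falls in (1.3, 25] for carbon steel → category C2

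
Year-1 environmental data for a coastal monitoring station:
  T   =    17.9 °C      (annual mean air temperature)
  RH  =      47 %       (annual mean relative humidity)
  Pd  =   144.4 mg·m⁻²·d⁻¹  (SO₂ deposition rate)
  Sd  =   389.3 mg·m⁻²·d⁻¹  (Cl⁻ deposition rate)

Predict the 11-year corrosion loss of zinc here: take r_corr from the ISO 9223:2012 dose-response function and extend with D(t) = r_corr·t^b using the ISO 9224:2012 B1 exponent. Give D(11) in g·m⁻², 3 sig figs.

zinc: f(T) = -0.071·(T−10) [T>10 °C] = -0.5609
  sulphur-dioxide contribution → 0.5704 μm/a
  chloride contribution → 3.496 μm/a
  total first-year rate 4.066 μm/a
ISO 9224: D(t) = r_corr · t^b with b = 0.813 (zinc, B1)
  D(11) = 4.066 × 11^0.813 = 4.066 × 7.025 = 28.57 μm
  Mass loss = 28.57 μm × 7.14 g/cm³ = 204 g·m⁻²

D(11) = 204 g·m⁻²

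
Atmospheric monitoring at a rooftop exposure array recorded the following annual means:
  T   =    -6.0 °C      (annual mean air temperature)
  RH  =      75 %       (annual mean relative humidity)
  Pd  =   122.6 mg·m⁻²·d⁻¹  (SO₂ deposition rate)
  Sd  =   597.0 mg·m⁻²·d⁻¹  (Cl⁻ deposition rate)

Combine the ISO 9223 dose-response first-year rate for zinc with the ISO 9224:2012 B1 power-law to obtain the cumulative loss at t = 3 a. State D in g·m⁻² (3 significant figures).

zinc: T≤10 °C ⇒ hinge +0.038·(-6.0−10) = -0.6080
  SO₂ term: 0.0129·122.6^0.44·exp(0.046·75-0.6080) = 1.836
  Cl⁻ term: 0.0175·597.0^0.57·exp(0.008·75+0.085·-6.0) = 0.7319
  r_corr = 1.836 + 0.7319 = 2.568 μm/a
Long-term exponent b (ISO 9224 Table 2, B1) = 0.813
  D(3) = 2.568 × 3^0.813 = 2.568 × 2.443 = 6.272 μm
  Mass loss = 6.272 μm × 7.14 g/cm³ = 44.78 g·m⁻²

D(3) = 44.8 g·m⁻²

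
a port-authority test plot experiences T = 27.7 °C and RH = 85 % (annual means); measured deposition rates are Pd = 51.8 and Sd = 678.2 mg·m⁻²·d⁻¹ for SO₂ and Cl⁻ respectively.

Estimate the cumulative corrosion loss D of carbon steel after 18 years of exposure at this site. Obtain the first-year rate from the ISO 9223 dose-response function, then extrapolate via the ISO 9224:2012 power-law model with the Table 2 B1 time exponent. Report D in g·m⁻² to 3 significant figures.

D(18) = 1.14e+04 g·m⁻²

carbon steel: f(T) = -0.054·(T−10) [T>10 °C] = -0.9558
  sulphur-dioxide contribution → 29.02 μm/a
  chloride contribution → 290.7 μm/a
  total first-year rate 319.7 μm/a
Long-term exponent b (ISO 9224 Table 2, B1) = 0.523
  D(18) = 319.7 × 18^0.523 = 319.7 × 4.534 = 1450 μm
  Mass loss = 1450 μm × 7.85 g/cm³ = 1.138e+04 g·m⁻²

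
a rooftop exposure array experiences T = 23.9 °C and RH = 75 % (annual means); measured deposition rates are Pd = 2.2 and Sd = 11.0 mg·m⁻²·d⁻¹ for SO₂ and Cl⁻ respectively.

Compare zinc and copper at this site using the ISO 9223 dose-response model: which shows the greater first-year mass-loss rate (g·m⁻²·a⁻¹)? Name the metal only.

copper

zinc: f(T) = -0.071·(T−10) [T>10 °C] = -0.9869
  sulphur-dioxide contribution → 0.2143 μm/a
  chloride contribution → 0.9538 μm/a
  total first-year rate 1.168 μm/a
  mass loss = 1.168 μm/a × 7.14 g/cm³ = 8.34 g·m⁻²·a⁻¹
copper: temperature factor f = -0.080·(13.9) = -1.1120
  sulphur-dioxide contribution → 0.1787 μm/a
  chloride contribution → 0.9399 μm/a
  total first-year rate 1.119 μm/a
  mass loss = 1.119 μm/a × 8.96 g/cm³ = 10.02 g·m⁻²·a⁻¹
Ordering by g·m⁻²·a⁻¹: copper (10) > zinc (8.34)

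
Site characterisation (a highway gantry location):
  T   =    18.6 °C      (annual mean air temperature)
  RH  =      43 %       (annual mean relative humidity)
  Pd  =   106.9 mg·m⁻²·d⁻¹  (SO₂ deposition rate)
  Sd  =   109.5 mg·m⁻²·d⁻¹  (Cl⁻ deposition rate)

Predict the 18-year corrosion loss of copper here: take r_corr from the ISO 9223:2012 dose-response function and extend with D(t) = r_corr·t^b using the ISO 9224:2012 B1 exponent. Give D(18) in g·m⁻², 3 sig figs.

D(18) = 33.2 g·m⁻²

copper: f(T) = -0.080·(T−10) [T>10 °C] = -0.6880
  SO₂ term: 0.0053·106.9^0.26·exp(0.059·43-0.6880) = 0.1135
  Cl⁻ term: 0.01025·109.5^0.27·exp(0.036·43+0.049·18.6) = 0.4261
  r_corr = 0.1135 + 0.4261 = 0.5395 μm/a
Power-law: D(18) = r_corr · 18^0.667
  D(18) = 0.5395 × 18^0.667 = 0.5395 × 6.875 = 3.709 μm
  Mass loss = 3.709 μm × 8.96 g/cm³ = 33.23 g·m⁻²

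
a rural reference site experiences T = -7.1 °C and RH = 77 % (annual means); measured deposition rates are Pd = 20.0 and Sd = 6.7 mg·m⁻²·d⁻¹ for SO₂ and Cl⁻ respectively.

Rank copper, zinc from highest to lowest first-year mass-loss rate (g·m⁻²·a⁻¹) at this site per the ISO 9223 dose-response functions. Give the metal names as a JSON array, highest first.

["zinc", "copper"]

copper: T≤10 °C ⇒ hinge +0.126·(-7.1−10) = -2.1546
  SO₂ term: 0.0053·20.0^0.26·exp(0.059·77-2.1546) = 0.1258
  Sd branch = 0.01025·Sd^0.27·e^(0.036·RH+0.049·T) = 0.1934 μm/a
  r_corr = 0.1258 + 0.1934 = 0.3193 μm/a
  mass loss = 0.3193 μm/a × 8.96 g/cm³ = 2.861 g·m⁻²·a⁻¹
zinc: f(T) = +0.038·(T−10) [T≤10 °C] = -0.6498
  Pd branch = 0.0129·Pd^0.44·e^(0.046·RH+f) = 0.8692 μm/a
  Cl⁻ term: 0.0175·6.7^0.57·exp(0.008·77+0.085·-7.1) = 0.0524
  sum: 0.8692 + 0.0524 → r_corr = 0.9216 μm/a
  mass loss = 0.9216 μm/a × 7.14 g/cm³ = 6.58 g·m⁻²·a⁻¹
Ordering by g·m⁻²·a⁻¹: zinc (6.58) > copper (2.86)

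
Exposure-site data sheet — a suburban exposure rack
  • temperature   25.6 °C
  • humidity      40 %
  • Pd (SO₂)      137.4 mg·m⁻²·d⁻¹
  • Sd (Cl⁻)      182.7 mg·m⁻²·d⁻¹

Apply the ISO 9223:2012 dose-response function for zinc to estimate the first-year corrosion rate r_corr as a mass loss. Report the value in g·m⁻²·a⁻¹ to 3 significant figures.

zinc: f(T) = -0.071·(T−10) [T>10 °C] = -1.1076
  Pd branch = 0.0129·Pd^0.44·e^(0.046·RH+f) = 0.2341 μm/a
  Sd branch = 0.0175·Sd^0.57·e^(0.008·RH+0.085·T) = 4.133 μm/a
  sum: 0.2341 + 4.133 → r_corr = 4.367 μm/a
Convert to mass loss: 4.367 μm/a × 7.14 g/cm³ = 31.18 g·m⁻²·a⁻¹

r_corr = 31.2 g·m⁻²·a⁻¹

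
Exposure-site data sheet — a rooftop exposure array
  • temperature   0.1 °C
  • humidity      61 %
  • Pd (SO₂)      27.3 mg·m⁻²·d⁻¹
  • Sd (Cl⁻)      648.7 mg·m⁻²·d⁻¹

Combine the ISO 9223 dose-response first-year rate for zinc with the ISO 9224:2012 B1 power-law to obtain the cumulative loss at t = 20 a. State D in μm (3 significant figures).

zinc: temperature factor f = +0.038·(-9.9) = -0.3762
  sulphur-dioxide contribution → 0.6277 μm/a
  chloride contribution → 1.152 μm/a
  ⇒ r_corr(zinc) = 1.78 μm/a
Long-term exponent b (ISO 9224 Table 2, B1) = 0.813
  D(20) = 1.78 × 20^0.813 = 1.78 × 11.42 = 20.33 μm

D(20) = 20.3 μm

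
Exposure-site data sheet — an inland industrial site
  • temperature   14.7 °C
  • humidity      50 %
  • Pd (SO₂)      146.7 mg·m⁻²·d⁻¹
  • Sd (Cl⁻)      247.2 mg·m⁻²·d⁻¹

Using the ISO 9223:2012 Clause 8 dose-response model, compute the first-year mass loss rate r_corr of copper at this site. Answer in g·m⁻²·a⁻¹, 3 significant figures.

r_corr = 7.33 g·m⁻²·a⁻¹

copper: temperature factor f = -0.080·(4.7) = -0.3760
  SO₂ term: 0.0053·146.7^0.26·exp(0.059·50-0.3760) = 0.2543
  Cl⁻ term: 0.01025·247.2^0.27·exp(0.036·50+0.049·14.7) = 0.5642
  r_corr = 0.2543 + 0.5642 = 0.8185 μm/a
Convert to mass loss: 0.8185 μm/a × 8.96 g/cm³ = 7.334 g·m⁻²·a⁻¹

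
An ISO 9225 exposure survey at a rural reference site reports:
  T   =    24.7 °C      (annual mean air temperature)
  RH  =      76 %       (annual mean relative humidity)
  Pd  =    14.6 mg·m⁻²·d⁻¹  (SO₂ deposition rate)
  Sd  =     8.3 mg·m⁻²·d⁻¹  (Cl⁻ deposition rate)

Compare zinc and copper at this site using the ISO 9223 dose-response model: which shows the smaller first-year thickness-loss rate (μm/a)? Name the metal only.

zinc: temperature factor f = -0.071·(14.7) = -1.0437
  Pd branch = 0.0129·Pd^0.44·e^(0.046·RH+f) = 0.4874 μm/a
  Sd branch = 0.0175·Sd^0.57·e^(0.008·RH+0.085·T) = 0.8765 μm/a
  r_corr = 0.4874 + 0.8765 = 1.364 μm/a
copper: f(T) = -0.080·(T−10) [T>10 °C] = -1.1760
  SO₂ term: 0.0053·14.6^0.26·exp(0.059·76-1.1760) = 0.2908
  Sd branch = 0.01025·Sd^0.27·e^(0.036·RH+0.049·T) = 0.9391 μm/a
  sum: 0.2908 + 0.9391 → r_corr = 1.23 μm/a
Ordering by μm/a: zinc (1.36) > copper (1.23)

copper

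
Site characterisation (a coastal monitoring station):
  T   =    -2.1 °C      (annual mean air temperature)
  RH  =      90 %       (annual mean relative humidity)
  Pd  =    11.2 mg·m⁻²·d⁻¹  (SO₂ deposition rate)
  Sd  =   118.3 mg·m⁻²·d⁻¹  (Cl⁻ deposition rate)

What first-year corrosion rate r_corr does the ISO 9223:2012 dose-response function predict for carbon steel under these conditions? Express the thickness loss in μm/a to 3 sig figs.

r_corr = 41.4 μm/a

carbon steel: T≤10 °C ⇒ hinge +0.150·(-2.1−10) = -1.8150
  Pd branch = 1.77·Pd^0.52·e^(0.02·RH+f) = 6.124 μm/a
  Sd branch = 0.102·Sd^0.62·e^(0.033·RH+0.04·T) = 35.26 μm/a
  r_corr = 6.124 + 35.26 = 41.38 μm/a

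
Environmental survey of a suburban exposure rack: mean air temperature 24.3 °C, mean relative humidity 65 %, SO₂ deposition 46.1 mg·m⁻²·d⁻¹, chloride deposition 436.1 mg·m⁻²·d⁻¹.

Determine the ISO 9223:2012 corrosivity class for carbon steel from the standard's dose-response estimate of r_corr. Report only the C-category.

C5

carbon steel: T>10 °C ⇒ hinge -0.054·(24.3−10) = -0.7722
  sulphur-dioxide contribution → 21.99 μm/a
  chloride contribution → 99.73 μm/a
  total first-year rate 121.7 μm/a
Category bounds: 80…200 μm/a bracket r_corr ⇒ C5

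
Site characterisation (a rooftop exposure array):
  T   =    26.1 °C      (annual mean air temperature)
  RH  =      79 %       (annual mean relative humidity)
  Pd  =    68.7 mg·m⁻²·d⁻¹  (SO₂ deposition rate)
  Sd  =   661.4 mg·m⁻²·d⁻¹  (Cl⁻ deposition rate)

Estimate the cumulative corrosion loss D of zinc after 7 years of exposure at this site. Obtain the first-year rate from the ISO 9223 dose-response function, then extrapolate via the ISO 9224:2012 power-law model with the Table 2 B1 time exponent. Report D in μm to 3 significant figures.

D(7) = 64.5 μm

zinc: T>10 °C ⇒ hinge -0.071·(26.1−10) = -1.1431
  Pd branch = 0.0129·Pd^0.44·e^(0.046·RH+f) = 1.001 μm/a
  Sd branch = 0.0175·Sd^0.57·e^(0.008·RH+0.085·T) = 12.26 μm/a
  r_corr = 1.001 + 12.26 = 13.27 μm/a
Long-term exponent b (ISO 9224 Table 2, B1) = 0.813
  D(7) = 13.27 × 7^0.813 = 13.27 × 4.865 = 64.54 μm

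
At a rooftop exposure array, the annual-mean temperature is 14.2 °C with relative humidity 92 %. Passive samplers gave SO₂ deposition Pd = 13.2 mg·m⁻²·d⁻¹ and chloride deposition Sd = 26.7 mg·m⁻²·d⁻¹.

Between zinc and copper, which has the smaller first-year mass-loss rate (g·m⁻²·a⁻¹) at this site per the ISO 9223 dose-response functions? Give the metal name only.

zinc

zinc: temperature factor f = -0.071·(4.2) = -0.2982
  SO₂ term: 0.0129·13.2^0.44·exp(0.046·92-0.2982) = 2.051
  Sd branch = 0.0175·Sd^0.57·e^(0.008·RH+0.085·T) = 0.7943 μm/a
  r_corr = 2.051 + 0.7943 = 2.846 μm/a
  mass loss = 2.846 μm/a × 7.14 g/cm³ = 20.32 g·m⁻²·a⁻¹
copper: temperature factor f = -0.080·(4.2) = -0.3360
  Pd branch = 0.0053·Pd^0.26·e^(0.059·RH+f) = 1.687 μm/a
  Sd branch = 0.01025·Sd^0.27·e^(0.036·RH+0.049·T) = 1.369 μm/a
  sum: 1.687 + 1.369 → r_corr = 3.056 μm/a
  mass loss = 3.056 μm/a × 8.96 g/cm³ = 27.38 g·m⁻²·a⁻¹
Ordering by g·m⁻²·a⁻¹: copper (27.4) > zinc (20.3)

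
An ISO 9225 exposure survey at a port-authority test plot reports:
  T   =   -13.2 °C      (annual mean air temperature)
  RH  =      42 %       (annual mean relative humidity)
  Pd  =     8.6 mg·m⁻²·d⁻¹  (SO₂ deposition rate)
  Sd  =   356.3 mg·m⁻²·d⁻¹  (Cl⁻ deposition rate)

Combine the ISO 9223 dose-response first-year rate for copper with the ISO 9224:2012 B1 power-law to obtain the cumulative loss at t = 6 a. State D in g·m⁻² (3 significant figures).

D(6) = 3.70 g·m⁻²

copper: f(T) = +0.126·(T−10) [T≤10 °C] = -2.9232
  SO₂ term: 0.0053·8.6^0.26·exp(0.059·42-2.9232) = 0.005942
  Sd branch = 0.01025·Sd^0.27·e^(0.036·RH+0.049·T) = 0.119 μm/a
  sum: 0.005942 + 0.119 → r_corr = 0.1249 μm/a
ISO 9224: D(t) = r_corr · t^b with b = 0.667 (copper, B1)
  D(6) = 0.1249 × 6^0.667 = 0.1249 × 3.304 = 0.4127 μm
  Mass loss = 0.4127 μm × 8.96 g/cm³ = 3.698 g·m⁻²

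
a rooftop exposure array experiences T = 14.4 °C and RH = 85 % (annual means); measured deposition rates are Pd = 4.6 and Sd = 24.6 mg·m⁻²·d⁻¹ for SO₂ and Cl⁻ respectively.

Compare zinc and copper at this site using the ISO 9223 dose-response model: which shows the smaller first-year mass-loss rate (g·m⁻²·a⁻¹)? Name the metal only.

zinc

zinc: T>10 °C ⇒ hinge -0.071·(14.4−10) = -0.3124
  sulphur-dioxide contribution → 0.9218 μm/a
  chloride contribution → 0.7291 μm/a
  total first-year rate 1.651 μm/a
  mass loss = 1.651 μm/a × 7.14 g/cm³ = 11.79 g·m⁻²·a⁻¹
copper: temperature factor f = -0.080·(4.4) = -0.3520
  sulphur-dioxide contribution → 0.835 μm/a
  chloride contribution → 1.051 μm/a
  ⇒ r_corr(copper) = 1.886 μm/a
  mass loss = 1.886 μm/a × 8.96 g/cm³ = 16.9 g·m⁻²·a⁻¹
Ordering by g·m⁻²·a⁻¹: copper (16.9) > zinc (11.8)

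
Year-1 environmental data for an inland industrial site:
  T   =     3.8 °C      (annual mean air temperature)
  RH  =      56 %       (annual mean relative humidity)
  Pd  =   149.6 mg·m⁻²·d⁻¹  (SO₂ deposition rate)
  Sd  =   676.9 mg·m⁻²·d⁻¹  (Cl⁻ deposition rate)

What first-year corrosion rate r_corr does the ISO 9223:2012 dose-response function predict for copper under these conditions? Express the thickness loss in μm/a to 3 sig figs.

r_corr = 0.782 μm/a

copper: T≤10 °C ⇒ hinge +0.126·(3.8−10) = -0.7812
  sulphur-dioxide contribution → 0.2429 μm/a
  chloride contribution → 0.5387 μm/a
  ⇒ r_corr(copper) = 0.7816 μm/a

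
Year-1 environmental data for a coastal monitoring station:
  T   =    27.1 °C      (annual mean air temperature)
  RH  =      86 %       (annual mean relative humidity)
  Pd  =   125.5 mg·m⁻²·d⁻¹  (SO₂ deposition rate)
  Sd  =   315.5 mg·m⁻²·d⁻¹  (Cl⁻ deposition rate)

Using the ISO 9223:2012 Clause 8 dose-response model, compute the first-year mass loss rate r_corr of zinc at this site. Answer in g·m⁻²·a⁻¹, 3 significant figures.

r_corr = 78.1 g·m⁻²·a⁻¹

zinc: T>10 °C ⇒ hinge -0.071·(27.1−10) = -1.2141
  Pd branch = 0.0129·Pd^0.44·e^(0.046·RH+f) = 1.678 μm/a
  Sd branch = 0.0175·Sd^0.57·e^(0.008·RH+0.085·T) = 9.261 μm/a
  r_corr = 1.678 + 9.261 = 10.94 μm/a
Convert to mass loss: 10.94 μm/a × 7.14 g/cm³ = 78.1 g·m⁻²·a⁻¹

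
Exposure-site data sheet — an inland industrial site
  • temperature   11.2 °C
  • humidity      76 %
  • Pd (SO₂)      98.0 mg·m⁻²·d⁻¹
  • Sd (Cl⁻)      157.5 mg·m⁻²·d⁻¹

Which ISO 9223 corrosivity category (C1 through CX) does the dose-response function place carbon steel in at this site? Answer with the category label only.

carbon steel: T>10 °C ⇒ hinge -0.054·(11.2−10) = -0.0648
  Pd branch = 1.77·Pd^0.52·e^(0.02·RH+f) = 82.3 μm/a
  Cl⁻ term: 0.102·157.5^0.62·exp(0.033·76+0.04·11.2) = 45.15
  r_corr = 82.3 + 45.15 = 127.5 μm/a
ISO 9223 Table 2 (carbon steel): 80 < 127 ≤ 200 μm/a ⇒ C5

C5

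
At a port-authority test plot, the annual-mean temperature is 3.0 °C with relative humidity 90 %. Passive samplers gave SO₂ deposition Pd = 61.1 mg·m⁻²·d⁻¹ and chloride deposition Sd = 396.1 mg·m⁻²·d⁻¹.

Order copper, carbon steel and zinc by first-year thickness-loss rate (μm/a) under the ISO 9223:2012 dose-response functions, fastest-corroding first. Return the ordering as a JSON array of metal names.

copper: T≤10 °C ⇒ hinge +0.126·(3.0−10) = -0.8820
  Pd branch = 0.0053·Pd^0.26·e^(0.059·RH+f) = 1.293 μm/a
  Cl⁻ term: 0.01025·396.1^0.27·exp(0.036·90+0.049·3.0) = 1.524
  r_corr = 1.293 + 1.524 = 2.818 μm/a
carbon steel: temperature factor f = +0.150·(-7.0) = -1.0500
  SO₂ term: 1.77·61.1^0.52·exp(0.02·90-1.0500) = 31.8
  Cl⁻ term: 0.102·396.1^0.62·exp(0.033·90+0.04·3.0) = 91.46
  r_corr = 31.8 + 91.46 = 123.3 μm/a
zinc: T≤10 °C ⇒ hinge +0.038·(3.0−10) = -0.2660
  Pd branch = 0.0129·Pd^0.44·e^(0.046·RH+f) = 3.792 μm/a
  Cl⁻ term: 0.0175·396.1^0.57·exp(0.008·90+0.085·3.0) = 1.404
  r_corr = 3.792 + 1.404 = 5.196 μm/a
Ordering by μm/a: carbon steel (123) > zinc (5.2) > copper (2.82)

["carbon steel", "zinc", "copper"]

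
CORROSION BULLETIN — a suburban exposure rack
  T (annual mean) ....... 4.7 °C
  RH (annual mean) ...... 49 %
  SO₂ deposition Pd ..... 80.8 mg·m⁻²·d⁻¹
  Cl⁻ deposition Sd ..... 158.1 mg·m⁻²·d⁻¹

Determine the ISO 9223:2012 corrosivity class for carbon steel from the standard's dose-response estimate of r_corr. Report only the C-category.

C3

carbon steel: T≤10 °C ⇒ hinge +0.150·(4.7−10) = -0.7950
  SO₂ term: 1.77·80.8^0.52·exp(0.02·49-0.7950) = 20.9
  Cl⁻ term: 0.102·158.1^0.62·exp(0.033·49+0.04·4.7) = 14.32
  r_corr = 20.9 + 14.32 = 35.22 μm/a
35.2 μm/a falls in (25, 50] for carbon steel → category C3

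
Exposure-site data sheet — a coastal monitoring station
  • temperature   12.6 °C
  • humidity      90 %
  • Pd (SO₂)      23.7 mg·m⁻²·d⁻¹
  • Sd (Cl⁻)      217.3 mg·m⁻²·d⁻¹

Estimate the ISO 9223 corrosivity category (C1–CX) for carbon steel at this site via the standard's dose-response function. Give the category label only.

carbon steel: f(T) = -0.054·(T−10) [T>10 °C] = -0.1404
  Pd branch = 1.77·Pd^0.52·e^(0.02·RH+f) = 48.26 μm/a
  Cl⁻ term: 0.102·217.3^0.62·exp(0.033·90+0.04·12.6) = 92.54
  r_corr = 48.26 + 92.54 = 140.8 μm/a
Category bounds: 80…200 μm/a bracket r_corr ⇒ C5

C5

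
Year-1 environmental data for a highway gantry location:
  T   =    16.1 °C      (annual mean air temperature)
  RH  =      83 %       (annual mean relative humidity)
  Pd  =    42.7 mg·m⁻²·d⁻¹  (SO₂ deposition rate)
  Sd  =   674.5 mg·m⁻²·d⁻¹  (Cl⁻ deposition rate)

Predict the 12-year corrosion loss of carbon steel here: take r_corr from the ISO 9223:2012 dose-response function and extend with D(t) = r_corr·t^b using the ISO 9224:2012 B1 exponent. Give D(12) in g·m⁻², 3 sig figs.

D(12) = 6.27e+03 g·m⁻²

carbon steel: temperature factor f = -0.054·(6.1) = -0.3294
  sulphur-dioxide contribution → 47.17 μm/a
  chloride contribution → 170.5 μm/a
  total first-year rate 217.7 μm/a
ISO 9224: D(t) = r_corr · t^b with b = 0.523 (carbon steel, B1)
  D(12) = 217.7 × 12^0.523 = 217.7 × 3.668 = 798.5 μm
  Mass loss = 798.5 μm × 7.85 g/cm³ = 6268 g·m⁻²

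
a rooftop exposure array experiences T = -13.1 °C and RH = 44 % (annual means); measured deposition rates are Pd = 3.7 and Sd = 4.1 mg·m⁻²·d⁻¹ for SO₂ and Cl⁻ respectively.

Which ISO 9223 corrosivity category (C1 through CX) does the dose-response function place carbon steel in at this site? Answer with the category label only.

C1

carbon steel: T≤10 °C ⇒ hinge +0.150·(-13.1−10) = -3.4650
  Pd branch = 1.77·Pd^0.52·e^(0.02·RH+f) = 0.2635 μm/a
  Sd branch = 0.102·Sd^0.62·e^(0.033·RH+0.04·T) = 0.6188 μm/a
  sum: 0.2635 + 0.6188 → r_corr = 0.8823 μm/a
Category bounds: 0…1.3 μm/a bracket r_corr ⇒ C1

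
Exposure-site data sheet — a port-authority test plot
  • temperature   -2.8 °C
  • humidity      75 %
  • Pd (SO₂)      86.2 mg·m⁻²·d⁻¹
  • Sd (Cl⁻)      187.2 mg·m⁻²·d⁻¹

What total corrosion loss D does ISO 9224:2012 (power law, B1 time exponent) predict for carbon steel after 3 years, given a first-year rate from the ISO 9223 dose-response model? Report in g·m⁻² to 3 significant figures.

carbon steel: temperature factor f = +0.150·(-12.8) = -1.9200
  Pd branch = 1.77·Pd^0.52·e^(0.02·RH+f) = 11.8 μm/a
  Cl⁻ term: 0.102·187.2^0.62·exp(0.033·75+0.04·-2.8) = 27.78
  r_corr = 11.8 + 27.78 = 39.58 μm/a
Long-term exponent b (ISO 9224 Table 2, B1) = 0.523
  D(3) = 39.58 × 3^0.523 = 39.58 × 1.776 = 70.31 μm
  Mass loss = 70.31 μm × 7.85 g/cm³ = 551.9 g·m⁻²

D(3) = 552 g·m⁻²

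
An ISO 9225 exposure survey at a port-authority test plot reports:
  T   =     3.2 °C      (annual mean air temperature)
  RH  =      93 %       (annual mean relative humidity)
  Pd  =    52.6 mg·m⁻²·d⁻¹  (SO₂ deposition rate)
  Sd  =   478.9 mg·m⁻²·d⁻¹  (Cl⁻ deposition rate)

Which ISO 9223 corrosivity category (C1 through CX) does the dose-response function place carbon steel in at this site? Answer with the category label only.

carbon steel: T≤10 °C ⇒ hinge +0.150·(3.2−10) = -1.0200
  sulphur-dioxide contribution → 32.19 μm/a
  chloride contribution → 114.5 μm/a
  ⇒ r_corr(carbon steel) = 146.7 μm/a
ISO 9223 Table 2 (carbon steel): 80 < 147 ≤ 200 μm/a ⇒ C5

C5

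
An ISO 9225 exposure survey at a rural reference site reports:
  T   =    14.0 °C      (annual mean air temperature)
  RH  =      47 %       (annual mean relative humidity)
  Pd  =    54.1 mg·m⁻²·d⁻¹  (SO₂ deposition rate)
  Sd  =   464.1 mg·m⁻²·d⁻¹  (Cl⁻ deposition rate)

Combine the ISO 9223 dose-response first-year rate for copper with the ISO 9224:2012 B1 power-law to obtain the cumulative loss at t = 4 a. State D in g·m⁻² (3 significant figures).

copper: temperature factor f = -0.080·(4.0) = -0.3200
  Pd branch = 0.0053·Pd^0.26·e^(0.059·RH+f) = 0.1739 μm/a
  Sd branch = 0.01025·Sd^0.27·e^(0.036·RH+0.049·T) = 0.58 μm/a
  r_corr = 0.1739 + 0.58 = 0.7539 μm/a
Power-law: D(4) = r_corr · 4^0.667
  D(4) = 0.7539 × 4^0.667 = 0.7539 × 2.521 = 1.901 μm
  Mass loss = 1.901 μm × 8.96 g/cm³ = 17.03 g·m⁻²

D(4) = 17.0 g·m⁻²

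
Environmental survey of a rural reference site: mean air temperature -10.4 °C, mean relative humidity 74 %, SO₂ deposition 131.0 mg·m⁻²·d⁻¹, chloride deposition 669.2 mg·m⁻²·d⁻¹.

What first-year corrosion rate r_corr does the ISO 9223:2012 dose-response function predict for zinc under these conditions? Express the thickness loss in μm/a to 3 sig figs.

r_corr = 2.06 μm/a

zinc: f(T) = +0.038·(T−10) [T≤10 °C] = -0.7752
  SO₂ term: 0.0129·131.0^0.44·exp(0.046·74-0.7752) = 1.527
  Sd branch = 0.0175·Sd^0.57·e^(0.008·RH+0.085·T) = 0.5331 μm/a
  r_corr = 1.527 + 0.5331 = 2.06 μm/a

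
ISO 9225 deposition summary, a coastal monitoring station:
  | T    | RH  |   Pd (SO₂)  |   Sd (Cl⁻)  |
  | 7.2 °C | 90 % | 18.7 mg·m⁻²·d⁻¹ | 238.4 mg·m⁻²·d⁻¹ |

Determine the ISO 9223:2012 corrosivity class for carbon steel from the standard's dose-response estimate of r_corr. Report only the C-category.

C5

carbon steel: T≤10 °C ⇒ hinge +0.150·(7.2−10) = -0.4200
  Pd branch = 1.77·Pd^0.52·e^(0.02·RH+f) = 32.26 μm/a
  Cl⁻ term: 0.102·238.4^0.62·exp(0.033·90+0.04·7.2) = 78.97
  sum: 32.26 + 78.97 → r_corr = 111.2 μm/a
Category bounds: 80…200 μm/a bracket r_corr ⇒ C5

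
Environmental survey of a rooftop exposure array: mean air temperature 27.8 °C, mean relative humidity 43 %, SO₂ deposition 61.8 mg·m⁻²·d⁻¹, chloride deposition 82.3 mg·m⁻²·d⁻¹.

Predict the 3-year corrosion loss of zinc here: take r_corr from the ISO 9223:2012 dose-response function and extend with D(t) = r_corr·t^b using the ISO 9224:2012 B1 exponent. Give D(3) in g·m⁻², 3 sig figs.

zinc: f(T) = -0.071·(T−10) [T>10 °C] = -1.2638
  SO₂ term: 0.0129·61.8^0.44·exp(0.046·43-1.2638) = 0.1617
  Sd branch = 0.0175·Sd^0.57·e^(0.008·RH+0.085·T) = 3.239 μm/a
  sum: 0.1617 + 3.239 → r_corr = 3.401 μm/a
ISO 9224: D(t) = r_corr · t^b with b = 0.813 (zinc, B1)
  D(3) = 3.401 × 3^0.813 = 3.401 × 2.443 = 8.308 μm
  Mass loss = 8.308 μm × 7.14 g/cm³ = 59.32 g·m⁻²

D(3) = 59.3 g·m⁻²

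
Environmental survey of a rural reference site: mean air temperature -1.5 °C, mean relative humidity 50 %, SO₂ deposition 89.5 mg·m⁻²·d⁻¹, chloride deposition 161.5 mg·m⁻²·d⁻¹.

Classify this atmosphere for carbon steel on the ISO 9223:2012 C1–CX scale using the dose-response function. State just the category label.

carbon steel: f(T) = +0.150·(T−10) [T≤10 °C] = -1.7250
  Pd branch = 1.77·Pd^0.52·e^(0.02·RH+f) = 8.873 μm/a
  Cl⁻ term: 0.102·161.5^0.62·exp(0.033·50+0.04·-1.5) = 11.7
  sum: 8.873 + 11.7 → r_corr = 20.57 μm/a
ISO 9223 Table 2 (carbon steel): 1.3 < 20.6 ≤ 25 μm/a ⇒ C2

C2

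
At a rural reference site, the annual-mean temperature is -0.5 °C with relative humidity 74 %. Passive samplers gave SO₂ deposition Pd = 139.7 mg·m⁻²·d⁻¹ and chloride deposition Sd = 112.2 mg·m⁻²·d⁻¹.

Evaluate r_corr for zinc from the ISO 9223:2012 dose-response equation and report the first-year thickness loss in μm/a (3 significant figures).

r_corr = 2.74 μm/a

zinc: temperature factor f = +0.038·(-10.5) = -0.3990
  SO₂ term: 0.0129·139.7^0.44·exp(0.046·74-0.3990) = 2.288
  Cl⁻ term: 0.0175·112.2^0.57·exp(0.008·74+0.085·-0.5) = 0.4469
  r_corr = 2.288 + 0.4469 = 2.735 μm/a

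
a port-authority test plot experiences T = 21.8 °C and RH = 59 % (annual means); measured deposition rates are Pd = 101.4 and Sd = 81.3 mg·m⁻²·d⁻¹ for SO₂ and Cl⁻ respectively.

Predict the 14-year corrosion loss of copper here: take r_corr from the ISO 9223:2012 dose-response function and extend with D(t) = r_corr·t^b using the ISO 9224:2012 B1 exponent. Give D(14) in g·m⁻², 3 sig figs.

copper: f(T) = -0.080·(T−10) [T>10 °C] = -0.9440
  SO₂ term: 0.0053·101.4^0.26·exp(0.059·59-0.9440) = 0.2227
  Cl⁻ term: 0.01025·81.3^0.27·exp(0.036·59+0.049·21.8) = 0.8181
  r_corr = 0.2227 + 0.8181 = 1.041 μm/a
Long-term exponent b (ISO 9224 Table 2, B1) = 0.667
  D(14) = 1.041 × 14^0.667 = 1.041 × 5.814 = 6.051 μm
  Mass loss = 6.051 μm × 8.96 g/cm³ = 54.22 g·m⁻²

D(14) = 54.2 g·m⁻²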